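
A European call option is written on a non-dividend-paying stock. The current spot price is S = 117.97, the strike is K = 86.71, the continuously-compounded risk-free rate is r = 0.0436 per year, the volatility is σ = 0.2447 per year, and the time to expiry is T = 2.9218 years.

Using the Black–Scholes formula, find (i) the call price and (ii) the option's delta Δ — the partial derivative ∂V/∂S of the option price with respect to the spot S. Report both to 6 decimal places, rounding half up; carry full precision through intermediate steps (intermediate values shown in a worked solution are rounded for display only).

price = 44.647940
Δ = 0.894301

σ√T = 0.2447·√2.9218 = 0.418272
d₁ = (ln(S/K) + (r+σ²/2)T) / (σ√T) = (ln(117.97/86.71) + (0.0436+0.2447²/2)·2.9218) / 0.418272 = (0.307861 + 0.214866) / 0.418272 = 1.249730
d₂ = d₁ − σ√T = 1.249730 − 0.418272 = 0.831457
e^{−rT} = e^{−0.0436·2.9218} = 0.880390
N(d₁) = 0.894301,  N(d₂) = 0.797142
Call price V = S·N(d₁) − K·e^{−rT}·N(d₂) = 105.500675 − 60.852735 = 44.647940
Δ = N(d₁) = 0.894301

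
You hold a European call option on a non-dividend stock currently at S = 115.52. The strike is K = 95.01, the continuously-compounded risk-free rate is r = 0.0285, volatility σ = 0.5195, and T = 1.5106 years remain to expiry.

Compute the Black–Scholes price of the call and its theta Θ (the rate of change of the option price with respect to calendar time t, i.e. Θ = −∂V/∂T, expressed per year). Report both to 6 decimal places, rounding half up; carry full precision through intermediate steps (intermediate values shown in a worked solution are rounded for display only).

price = 39.834284
Θ = -9.014658

σ√T = 0.5195·√1.5106 = 0.638499
d₁ = (ln(S/K) + (r+σ²/2)T) / (σ√T) = (ln(115.52/95.01) + (0.0285+0.5195²/2)·1.5106) / 0.638499 = (0.195462 + 0.246893) / 0.638499 = 0.692803
d₂ = d₁ − σ√T = 0.692803 − 0.638499 = 0.054304
e^{−rT} = e^{−0.0285·1.5106} = 0.957861
N(d₁) = 0.755783,  N(d₂) = 0.521654
Call price V = S·N(d₁) − K·e^{−rT}·N(d₂) = 87.308104 − 47.473820 = 39.834284
φ(d₁) = (1/√(2π))·e^{−d₁²/2} = 0.313823
Θ = −S·φ(d₁)·σ/(2√T) − r·K·e^{−rT}·N(d₂) = −7.661654 − 1.353004 = -9.014658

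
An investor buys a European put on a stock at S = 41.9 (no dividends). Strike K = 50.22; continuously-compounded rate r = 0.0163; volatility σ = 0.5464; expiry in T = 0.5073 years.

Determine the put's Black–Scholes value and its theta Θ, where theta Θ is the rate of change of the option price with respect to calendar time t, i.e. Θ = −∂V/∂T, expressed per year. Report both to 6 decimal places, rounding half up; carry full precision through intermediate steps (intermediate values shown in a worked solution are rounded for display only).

σ√T = 0.5464·√0.5073 = 0.389173
d₁ = (ln(S/K) + (r+σ²/2)T) / (σ√T) = (ln(41.9/50.22) + (0.0163+0.5464²/2)·0.5073) / 0.389173 = (-0.181128 + 0.083997) / 0.389173 = -0.249582
d₂ = d₁ − σ√T = -0.249582 − 0.389173 = -0.638755
e^{−rT} = e^{−0.0163·0.5073} = 0.991765
N(−d₁) = 0.598545,  N(−d₂) = 0.738509
Put price V = K·e^{−rT}·N(−d₂) − S·N(−d₁) = 36.782501 − 25.079019 = 11.703482
φ(d₁) = (1/√(2π))·e^{−d₁²/2} = 0.386709
Θ = −S·φ(d₁)·σ/(2√T) + r·K·e^{−rT}·N(−d₂) = −6.215070 + 0.599555 = -5.615515

price = 11.703482
Θ = -5.615515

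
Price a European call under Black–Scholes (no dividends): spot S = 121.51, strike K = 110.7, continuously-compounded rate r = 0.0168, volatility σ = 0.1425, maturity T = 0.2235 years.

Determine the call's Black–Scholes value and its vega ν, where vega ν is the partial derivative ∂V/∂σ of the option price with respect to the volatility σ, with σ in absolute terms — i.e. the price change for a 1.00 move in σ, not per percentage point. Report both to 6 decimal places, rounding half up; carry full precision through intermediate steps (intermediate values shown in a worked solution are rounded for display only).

price = 11.487173
ν = 7.750950

σ√T = 0.1425·√0.2235 = 0.067368
d₁ = (ln(S/K) + (r+σ²/2)T) / (σ√T) = (ln(121.51/110.7) + (0.0168+0.1425²/2)·0.2235) / 0.067368 = (0.093173 + 0.006024) / 0.067368 = 1.472461
d₂ = d₁ − σ√T = 1.472461 − 0.067368 = 1.405093
e^{−rT} = e^{−0.0168·0.2235} = 0.996252
N(d₁) = 0.929552,  N(d₂) = 0.920003
Call price V = S·N(d₁) − K·e^{−rT}·N(d₂) = 112.949838 − 101.462665 = 11.487173
φ(d₁) = (1/√(2π))·e^{−d₁²/2} = 0.134929
ν = S·φ(d₁)·√T = 7.750950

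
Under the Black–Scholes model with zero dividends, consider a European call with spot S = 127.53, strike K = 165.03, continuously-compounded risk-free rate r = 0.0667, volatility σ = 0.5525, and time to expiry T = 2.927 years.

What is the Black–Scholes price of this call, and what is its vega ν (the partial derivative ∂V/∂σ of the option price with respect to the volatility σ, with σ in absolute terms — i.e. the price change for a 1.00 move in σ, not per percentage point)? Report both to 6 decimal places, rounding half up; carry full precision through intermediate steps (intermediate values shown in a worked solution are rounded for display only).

price = 43.836961
ν = 80.141975

σ√T = 0.5525·√2.927 = 0.945243
d₁ = (ln(S/K) + (r+σ²/2)T) / (σ√T) = (ln(127.53/165.03) + (0.0667+0.5525²/2)·2.927) / 0.945243 = (-0.257776 + 0.641973) / 0.945243 = 0.406454
d₂ = d₁ − σ√T = 0.406454 − 0.945243 = -0.538790
e^{−rT} = e^{−0.0667·2.927} = 0.822645
N(d₁) = 0.657795,  N(d₂) = 0.295016
Call price V = S·N(d₁) − K·e^{−rT}·N(d₂) = 83.888648 − 40.051687 = 43.836961
φ(d₁) = (1/√(2π))·e^{−d₁²/2} = 0.367313
ν = S·φ(d₁)·√T = 80.141975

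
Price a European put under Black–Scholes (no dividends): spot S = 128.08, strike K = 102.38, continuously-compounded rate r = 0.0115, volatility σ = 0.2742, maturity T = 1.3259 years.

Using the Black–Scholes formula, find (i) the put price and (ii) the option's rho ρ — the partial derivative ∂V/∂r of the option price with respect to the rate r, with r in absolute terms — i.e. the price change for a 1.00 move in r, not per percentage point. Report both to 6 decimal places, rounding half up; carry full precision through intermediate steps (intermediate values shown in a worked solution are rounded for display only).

σ√T = 0.2742·√1.3259 = 0.315735
d₁ = (ln(S/K) + (r+σ²/2)T) / (σ√T) = (ln(128.08/102.38) + (0.0115+0.2742²/2)·1.3259) / 0.315735 = (0.223964 + 0.065092) / 0.315735 = 0.915501
d₂ = d₁ − σ√T = 0.915501 − 0.315735 = 0.599766
e^{−rT} = e^{−0.0115·1.3259} = 0.984868
N(−d₁) = 0.179964,  N(−d₂) = 0.274331
Put price V = K·e^{−rT}·N(−d₂) − S·N(−d₁) = 27.661009 − 23.049824 = 4.611185
ρ = −K·T·e^{−rT}·N(−d₂) = -36.675732

price = 4.611185
ρ = -36.675732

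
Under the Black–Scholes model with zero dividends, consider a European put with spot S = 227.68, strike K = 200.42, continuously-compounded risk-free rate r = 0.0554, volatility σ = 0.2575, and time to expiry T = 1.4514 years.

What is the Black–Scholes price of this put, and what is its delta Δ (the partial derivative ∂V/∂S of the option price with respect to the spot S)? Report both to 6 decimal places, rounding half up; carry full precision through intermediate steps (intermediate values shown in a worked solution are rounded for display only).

σ√T = 0.2575·√1.4514 = 0.310221
d₁ = (ln(S/K) + (r+σ²/2)T) / (σ√T) = (ln(227.68/200.42) + (0.0554+0.2575²/2)·1.4514) / 0.310221 = (0.127526 + 0.128526) / 0.310221 = 0.825386
d₂ = d₁ − σ√T = 0.825386 − 0.310221 = 0.515166
e^{−rT} = e^{−0.0554·1.4514} = 0.922740
N(−d₁) = 0.204576,  N(−d₂) = 0.303219
Put price V = K·e^{−rT}·N(−d₂) − S·N(−d₁) = 56.075911 − 46.577889 = 9.498022
Δ = −N(−d₁) = -0.204576

price = 9.498022
Δ = -0.204576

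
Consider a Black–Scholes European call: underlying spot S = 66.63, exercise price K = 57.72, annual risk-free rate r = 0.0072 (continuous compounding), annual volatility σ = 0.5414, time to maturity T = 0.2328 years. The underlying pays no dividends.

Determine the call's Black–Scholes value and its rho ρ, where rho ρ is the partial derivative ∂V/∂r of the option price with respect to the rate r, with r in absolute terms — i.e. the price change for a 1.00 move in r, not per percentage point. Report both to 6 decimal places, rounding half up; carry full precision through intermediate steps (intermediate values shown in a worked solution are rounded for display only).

σ√T = 0.5414·√0.2328 = 0.261222
d₁ = (ln(S/K) + (r+σ²/2)T) / (σ√T) = (ln(66.63/57.72) + (0.0072+0.5414²/2)·0.2328) / 0.261222 = (0.143551 + 0.035795) / 0.261222 = 0.686565
d₂ = d₁ − σ√T = 0.686565 − 0.261222 = 0.425343
e^{−rT} = e^{−0.0072·0.2328} = 0.998325
N(d₁) = 0.753821,  N(d₂) = 0.664707
Call price V = S·N(d₁) − K·e^{−rT}·N(d₂) = 50.227125 − 38.302609 = 11.924516
ρ = K·T·e^{−rT}·N(d₂) = 8.916847

price = 11.924516
ρ = 8.916847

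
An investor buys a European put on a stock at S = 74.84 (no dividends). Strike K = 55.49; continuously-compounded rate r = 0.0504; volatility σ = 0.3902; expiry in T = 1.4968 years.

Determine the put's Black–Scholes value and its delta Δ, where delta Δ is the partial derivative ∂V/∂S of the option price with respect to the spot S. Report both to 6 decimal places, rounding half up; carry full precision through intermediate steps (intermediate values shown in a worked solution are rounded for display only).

σ√T = 0.3902·√1.4968 = 0.477385
d₁ = (ln(S/K) + (r+σ²/2)T) / (σ√T) = (ln(74.84/55.49) + (0.0504+0.3902²/2)·1.4968) / 0.477385 = (0.299150 + 0.189387) / 0.477385 = 1.023359
d₂ = d₁ − σ√T = 1.023359 − 0.477385 = 0.545974
e^{−rT} = e^{−0.0504·1.4968} = 0.927337
N(−d₁) = 0.153069,  N(−d₂) = 0.292542
Put price V = K·e^{−rT}·N(−d₂) − S·N(−d₁) = 15.053596 − 11.455684 = 3.597912
Δ = −N(−d₁) = -0.153069

price = 3.597912
Δ = -0.153069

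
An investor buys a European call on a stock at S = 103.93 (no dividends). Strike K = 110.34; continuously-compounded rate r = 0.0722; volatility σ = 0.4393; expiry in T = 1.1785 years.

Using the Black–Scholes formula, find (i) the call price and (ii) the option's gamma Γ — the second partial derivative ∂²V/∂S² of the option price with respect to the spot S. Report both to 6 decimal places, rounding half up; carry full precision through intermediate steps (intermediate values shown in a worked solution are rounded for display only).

price = 20.665015
Γ = 0.007715

σ√T = 0.4393·√1.1785 = 0.476899
d₁ = (ln(S/K) + (r+σ²/2)T) / (σ√T) = (ln(103.93/110.34) + (0.0722+0.4393²/2)·1.1785) / 0.476899 = (-0.059849 + 0.198804) / 0.476899 = 0.291372
d₂ = d₁ − σ√T = 0.291372 − 0.476899 = -0.185527
e^{−rT} = e^{−0.0722·1.1785} = 0.918432
N(d₁) = 0.614617,  N(d₂) = 0.426408
Call price V = S·N(d₁) − K·e^{−rT}·N(d₂) = 63.877103 − 43.212088 = 20.665015
φ(d₁) = (1/√(2π))·e^{−d₁²/2} = 0.382362
Γ = φ(d₁) / (S·σ·√T) = 0.007715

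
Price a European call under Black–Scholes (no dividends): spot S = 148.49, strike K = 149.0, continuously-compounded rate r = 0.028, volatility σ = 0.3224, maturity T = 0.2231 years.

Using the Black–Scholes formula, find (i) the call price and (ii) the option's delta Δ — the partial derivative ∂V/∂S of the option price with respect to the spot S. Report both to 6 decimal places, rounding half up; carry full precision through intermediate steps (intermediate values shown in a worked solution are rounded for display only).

σ√T = 0.3224·√0.2231 = 0.152281
d₁ = (ln(S/K) + (r+σ²/2)T) / (σ√T) = (ln(148.49/149.0) + (0.028+0.3224²/2)·0.2231) / 0.152281 = (-0.003429 + 0.017842) / 0.152281 = 0.094646
d₂ = d₁ − σ√T = 0.094646 − 0.152281 = -0.057634
e^{−rT} = e^{−0.028·0.2231} = 0.993773
N(d₁) = 0.537702,  N(d₂) = 0.477020
Call price V = S·N(d₁) − K·e^{−rT}·N(d₂) = 79.843391 − 70.633360 = 9.210031
Δ = N(d₁) = 0.537702

price = 9.210031
Δ = 0.537702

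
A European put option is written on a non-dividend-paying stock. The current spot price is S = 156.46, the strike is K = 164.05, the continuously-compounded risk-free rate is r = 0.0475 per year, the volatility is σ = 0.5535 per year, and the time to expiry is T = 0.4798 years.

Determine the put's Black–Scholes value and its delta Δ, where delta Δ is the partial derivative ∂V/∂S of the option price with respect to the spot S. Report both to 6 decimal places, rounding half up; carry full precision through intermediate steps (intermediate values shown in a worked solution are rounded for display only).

price = 26.076817
Δ = -0.449238

σ√T = 0.5535·√0.4798 = 0.383396
d₁ = (ln(S/K) + (r+σ²/2)T) / (σ√T) = (ln(156.46/164.05) + (0.0475+0.5535²/2)·0.4798) / 0.383396 = (-0.047371 + 0.096287) / 0.383396 = 0.127586
d₂ = d₁ − σ√T = 0.127586 − 0.383396 = -0.255810
e^{−rT} = e^{−0.0475·0.4798} = 0.977467
N(−d₁) = 0.449238,  N(−d₂) = 0.600951
Put price V = K·e^{−rT}·N(−d₂) − S·N(−d₁) = 96.364650 − 70.287833 = 26.076817
Δ = −N(−d₁) = -0.449238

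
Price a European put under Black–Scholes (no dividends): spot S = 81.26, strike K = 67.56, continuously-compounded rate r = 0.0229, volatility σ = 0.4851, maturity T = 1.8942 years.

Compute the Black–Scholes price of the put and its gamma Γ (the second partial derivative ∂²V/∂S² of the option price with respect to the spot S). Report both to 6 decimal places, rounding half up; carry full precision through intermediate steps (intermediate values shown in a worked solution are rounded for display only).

price = 11.854344
Γ = 0.005854

σ√T = 0.4851·√1.8942 = 0.667643
d₁ = (ln(S/K) + (r+σ²/2)T) / (σ√T) = (ln(81.26/67.56) + (0.0229+0.4851²/2)·1.8942) / 0.667643 = (0.184638 + 0.266251) / 0.667643 = 0.675344
d₂ = d₁ − σ√T = 0.675344 − 0.667643 = 0.007701
e^{−rT} = e^{−0.0229·1.8942} = 0.957550
N(−d₁) = 0.249729,  N(−d₂) = 0.496928
Put price V = K·e^{−rT}·N(−d₂) − S·N(−d₁) = 32.147296 − 20.292952 = 11.854344
φ(d₁) = (1/√(2π))·e^{−d₁²/2} = 0.317593
Γ = φ(d₁) / (S·σ·√T) = 0.005854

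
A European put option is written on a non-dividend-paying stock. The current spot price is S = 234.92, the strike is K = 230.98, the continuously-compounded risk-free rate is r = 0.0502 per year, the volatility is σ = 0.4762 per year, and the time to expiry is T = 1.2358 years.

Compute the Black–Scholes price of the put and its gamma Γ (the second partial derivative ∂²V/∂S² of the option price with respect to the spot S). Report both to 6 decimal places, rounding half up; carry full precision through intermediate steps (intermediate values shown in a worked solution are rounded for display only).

price = 38.772402
Γ = 0.002945

σ√T = 0.4762·√1.2358 = 0.529375
d₁ = (ln(S/K) + (r+σ²/2)T) / (σ√T) = (ln(234.92/230.98) + (0.0502+0.4762²/2)·1.2358) / 0.529375 = (0.016914 + 0.202156) / 0.529375 = 0.413828
d₂ = d₁ − σ√T = 0.413828 − 0.529375 = -0.115547
e^{−rT} = e^{−0.0502·1.2358} = 0.939848
N(−d₁) = 0.339500,  N(−d₂) = 0.545994
Put price V = K·e^{−rT}·N(−d₂) − S·N(−d₁) = 118.527780 − 79.755378 = 38.772402
φ(d₁) = (1/√(2π))·e^{−d₁²/2} = 0.366204
Γ = φ(d₁) / (S·σ·√T) = 0.002945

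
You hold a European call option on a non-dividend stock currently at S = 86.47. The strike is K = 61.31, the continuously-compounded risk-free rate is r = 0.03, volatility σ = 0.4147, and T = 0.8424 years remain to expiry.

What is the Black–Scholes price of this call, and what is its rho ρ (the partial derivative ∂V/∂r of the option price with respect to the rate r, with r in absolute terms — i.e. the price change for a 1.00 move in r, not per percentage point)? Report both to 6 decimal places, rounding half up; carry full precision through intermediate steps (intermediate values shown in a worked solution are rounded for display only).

price = 29.076858
ρ = 39.388238

σ√T = 0.4147·√0.8424 = 0.380621
d₁ = (ln(S/K) + (r+σ²/2)T) / (σ√T) = (ln(86.47/61.31) + (0.03+0.4147²/2)·0.8424) / 0.380621 = (0.343855 + 0.097708) / 0.380621 = 1.160111
d₂ = d₁ − σ√T = 1.160111 − 0.380621 = 0.779489
e^{−rT} = e^{−0.03·0.8424} = 0.975045
N(d₁) = 0.876998,  N(d₂) = 0.782154
Call price V = S·N(d₁) − K·e^{−rT}·N(d₂) = 75.834025 − 46.757167 = 29.076858
ρ = K·T·e^{−rT}·N(d₂) = 39.388238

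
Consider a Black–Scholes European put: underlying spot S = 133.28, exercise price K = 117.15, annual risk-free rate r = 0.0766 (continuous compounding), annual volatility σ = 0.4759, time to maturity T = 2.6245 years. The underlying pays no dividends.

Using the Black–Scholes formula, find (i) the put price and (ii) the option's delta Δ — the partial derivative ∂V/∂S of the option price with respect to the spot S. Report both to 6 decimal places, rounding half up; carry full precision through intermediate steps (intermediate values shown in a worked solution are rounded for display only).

price = 18.564690
Δ = -0.207948

σ√T = 0.4759·√2.6245 = 0.770973
d₁ = (ln(S/K) + (r+σ²/2)T) / (σ√T) = (ln(133.28/117.15) + (0.0766+0.4759²/2)·2.6245) / 0.770973 = (0.128997 + 0.498236) / 0.770973 = 0.813561
d₂ = d₁ − σ√T = 0.813561 − 0.770973 = 0.042588
e^{−rT} = e^{−0.0766·2.6245} = 0.817882
N(−d₁) = 0.207948,  N(−d₂) = 0.483015
Put price V = K·e^{−rT}·N(−d₂) − S·N(−d₁) = 46.280040 − 27.715350 = 18.564690
Δ = −N(−d₁) = -0.207948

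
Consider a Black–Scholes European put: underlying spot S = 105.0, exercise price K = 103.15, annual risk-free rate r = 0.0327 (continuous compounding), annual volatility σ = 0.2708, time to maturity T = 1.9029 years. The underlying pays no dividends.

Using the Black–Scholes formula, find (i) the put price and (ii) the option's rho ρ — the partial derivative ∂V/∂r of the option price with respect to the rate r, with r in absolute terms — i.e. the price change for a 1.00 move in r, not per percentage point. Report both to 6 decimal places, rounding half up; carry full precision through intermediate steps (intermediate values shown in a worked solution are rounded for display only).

σ√T = 0.2708·√1.9029 = 0.373557
d₁ = (ln(S/K) + (r+σ²/2)T) / (σ√T) = (ln(105.0/103.15) + (0.0327+0.2708²/2)·1.9029) / 0.373557 = (0.017776 + 0.131997) / 0.373557 = 0.400938
d₂ = d₁ − σ√T = 0.400938 − 0.373557 = 0.027382
e^{−rT} = e^{−0.0327·1.9029} = 0.939672
N(−d₁) = 0.344233,  N(−d₂) = 0.489078
Put price V = K·e^{−rT}·N(−d₂) − S·N(−d₁) = 47.404892 − 36.144436 = 11.260457
ρ = −K·T·e^{−rT}·N(−d₂) = -90.206770

price = 11.260457
ρ = -90.206770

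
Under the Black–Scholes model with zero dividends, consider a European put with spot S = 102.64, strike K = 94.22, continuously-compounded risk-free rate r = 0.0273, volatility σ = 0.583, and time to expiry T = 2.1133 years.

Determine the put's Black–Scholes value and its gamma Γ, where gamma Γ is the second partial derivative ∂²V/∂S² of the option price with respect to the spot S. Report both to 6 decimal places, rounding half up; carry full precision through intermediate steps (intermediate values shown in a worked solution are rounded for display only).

price = 25.013778
Γ = 0.003847

σ√T = 0.583·√2.1133 = 0.847518
d₁ = (ln(S/K) + (r+σ²/2)T) / (σ√T) = (ln(102.64/94.22) + (0.0273+0.583²/2)·2.1133) / 0.847518 = (0.085595 + 0.416837) / 0.847518 = 0.592827
d₂ = d₁ − σ√T = 0.592827 − 0.847518 = -0.254691
e^{−rT} = e^{−0.0273·2.1133} = 0.943940
N(−d₁) = 0.276648,  N(−d₂) = 0.600519
Put price V = K·e^{−rT}·N(−d₂) − S·N(−d₁) = 53.408966 − 28.395188 = 25.013778
φ(d₁) = (1/√(2π))·e^{−d₁²/2} = 0.334653
Γ = φ(d₁) / (S·σ·√T) = 0.003847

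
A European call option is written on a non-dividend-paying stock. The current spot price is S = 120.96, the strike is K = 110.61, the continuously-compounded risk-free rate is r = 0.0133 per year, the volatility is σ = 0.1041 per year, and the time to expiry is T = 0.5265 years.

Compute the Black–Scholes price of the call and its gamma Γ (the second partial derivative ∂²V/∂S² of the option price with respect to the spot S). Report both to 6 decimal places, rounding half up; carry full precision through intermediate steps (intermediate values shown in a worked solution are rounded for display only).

σ√T = 0.1041·√0.5265 = 0.075535
d₁ = (ln(S/K) + (r+σ²/2)T) / (σ√T) = (ln(120.96/110.61) + (0.0133+0.1041²/2)·0.5265) / 0.075535 = (0.089449 + 0.009855) / 0.075535 = 1.314679
d₂ = d₁ − σ√T = 1.314679 − 0.075535 = 1.239144
e^{−rT} = e^{−0.0133·0.5265} = 0.993022
N(d₁) = 0.905691,  N(d₂) = 0.892354
Call price V = S·N(d₁) − K·e^{−rT}·N(d₂) = 109.552392 − 98.014507 = 11.537885
φ(d₁) = (1/√(2π))·e^{−d₁²/2} = 0.168111
Γ = φ(d₁) / (S·σ·√T) = 0.018399

price = 11.537885
Γ = 0.018399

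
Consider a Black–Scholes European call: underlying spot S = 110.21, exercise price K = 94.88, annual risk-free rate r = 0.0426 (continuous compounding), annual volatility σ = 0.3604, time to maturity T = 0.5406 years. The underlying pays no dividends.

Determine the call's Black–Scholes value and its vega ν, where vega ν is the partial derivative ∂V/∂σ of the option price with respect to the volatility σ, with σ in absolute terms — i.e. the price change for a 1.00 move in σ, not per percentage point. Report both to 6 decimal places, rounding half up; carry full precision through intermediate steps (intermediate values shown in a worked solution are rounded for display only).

σ√T = 0.3604·√0.5406 = 0.264986
d₁ = (ln(S/K) + (r+σ²/2)T) / (σ√T) = (ln(110.21/94.88) + (0.0426+0.3604²/2)·0.5406) / 0.264986 = (0.149775 + 0.058138) / 0.264986 = 0.784619
d₂ = d₁ − σ√T = 0.784619 − 0.264986 = 0.519633
e^{−rT} = e^{−0.0426·0.5406} = 0.977234
N(d₁) = 0.783662,  N(d₂) = 0.698340
Call price V = S·N(d₁) − K·e^{−rT}·N(d₂) = 86.367340 − 64.750067 = 21.617273
φ(d₁) = (1/√(2π))·e^{−d₁²/2} = 0.293243
ν = S·φ(d₁)·√T = 23.762238

price = 21.617273
ν = 23.762238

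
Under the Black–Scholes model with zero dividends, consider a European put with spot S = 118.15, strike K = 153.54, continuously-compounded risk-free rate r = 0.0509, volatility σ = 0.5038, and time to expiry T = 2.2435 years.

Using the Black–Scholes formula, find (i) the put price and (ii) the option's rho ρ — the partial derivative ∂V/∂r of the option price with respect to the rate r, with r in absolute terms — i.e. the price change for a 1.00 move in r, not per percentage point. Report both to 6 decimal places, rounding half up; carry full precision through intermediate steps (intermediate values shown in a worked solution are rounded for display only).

σ√T = 0.5038·√2.2435 = 0.754608
d₁ = (ln(S/K) + (r+σ²/2)T) / (σ√T) = (ln(118.15/153.54) + (0.0509+0.5038²/2)·2.2435) / 0.754608 = (-0.262006 + 0.398910) / 0.754608 = 0.181425
d₂ = d₁ − σ√T = 0.181425 − 0.754608 = -0.573183
e^{−rT} = e^{−0.0509·2.2435} = 0.892085
N(−d₁) = 0.428017,  N(−d₂) = 0.716740
Put price V = K·e^{−rT}·N(−d₂) − S·N(−d₁) = 98.172321 − 50.570227 = 47.602094
ρ = −K·T·e^{−rT}·N(−d₂) = -220.249603

price = 47.602094
ρ = -220.249603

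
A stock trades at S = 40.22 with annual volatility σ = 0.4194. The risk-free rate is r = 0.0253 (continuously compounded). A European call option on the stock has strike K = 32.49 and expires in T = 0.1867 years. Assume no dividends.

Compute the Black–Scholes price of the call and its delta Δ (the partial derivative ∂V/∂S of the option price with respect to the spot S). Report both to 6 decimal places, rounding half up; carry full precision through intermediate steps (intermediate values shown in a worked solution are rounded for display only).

price = 8.245878
Δ = 0.902243

σ√T = 0.4194·√0.1867 = 0.181218
d₁ = (ln(S/K) + (r+σ²/2)T) / (σ√T) = (ln(40.22/32.49) + (0.0253+0.4194²/2)·0.1867) / 0.181218 = (0.213432 + 0.021143) / 0.181218 = 1.294440
d₂ = d₁ − σ√T = 1.294440 − 0.181218 = 1.113223
e^{−rT} = e^{−0.0253·0.1867} = 0.995288
N(d₁) = 0.902243,  N(d₂) = 0.867194
Call price V = S·N(d₁) − K·e^{−rT}·N(d₂) = 36.288226 − 28.042348 = 8.245878
Δ = N(d₁) = 0.902243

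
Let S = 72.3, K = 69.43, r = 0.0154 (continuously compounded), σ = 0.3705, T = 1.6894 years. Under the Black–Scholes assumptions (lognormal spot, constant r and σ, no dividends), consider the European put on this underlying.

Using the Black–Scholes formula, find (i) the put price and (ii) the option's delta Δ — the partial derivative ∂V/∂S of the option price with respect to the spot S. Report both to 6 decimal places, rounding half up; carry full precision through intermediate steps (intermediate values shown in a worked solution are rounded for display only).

price = 11.112096
Δ = -0.352374

σ√T = 0.3705·√1.6894 = 0.481564
d₁ = (ln(S/K) + (r+σ²/2)T) / (σ√T) = (ln(72.3/69.43) + (0.0154+0.3705²/2)·1.6894) / 0.481564 = (0.040505 + 0.141969) / 0.481564 = 0.378919
d₂ = d₁ − σ√T = 0.378919 − 0.481564 = -0.102645
e^{−rT} = e^{−0.0154·1.6894} = 0.974319
N(−d₁) = 0.352374,  N(−d₂) = 0.540878
Put price V = K·e^{−rT}·N(−d₂) − S·N(−d₁) = 36.588732 − 25.476636 = 11.112096
Δ = −N(−d₁) = -0.352374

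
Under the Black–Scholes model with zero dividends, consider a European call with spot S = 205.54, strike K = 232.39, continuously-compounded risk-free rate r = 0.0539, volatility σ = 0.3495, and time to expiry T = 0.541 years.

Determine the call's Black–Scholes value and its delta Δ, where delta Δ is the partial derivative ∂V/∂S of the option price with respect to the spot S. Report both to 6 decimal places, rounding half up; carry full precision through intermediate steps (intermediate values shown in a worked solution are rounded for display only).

σ√T = 0.3495·√0.541 = 0.257067
d₁ = (ln(S/K) + (r+σ²/2)T) / (σ√T) = (ln(205.54/232.39) + (0.0539+0.3495²/2)·0.541) / 0.257067 = (-0.122776 + 0.062202) / 0.257067 = -0.235638
d₂ = d₁ − σ√T = -0.235638 − 0.257067 = -0.492705
e^{−rT} = e^{−0.0539·0.541} = 0.971261
N(d₁) = 0.406857,  N(d₂) = 0.311110
Call price V = S·N(d₁) − K·e^{−rT}·N(d₂) = 83.625311 − 70.221175 = 13.404136
Δ = N(d₁) = 0.406857

price = 13.404136
Δ = 0.406857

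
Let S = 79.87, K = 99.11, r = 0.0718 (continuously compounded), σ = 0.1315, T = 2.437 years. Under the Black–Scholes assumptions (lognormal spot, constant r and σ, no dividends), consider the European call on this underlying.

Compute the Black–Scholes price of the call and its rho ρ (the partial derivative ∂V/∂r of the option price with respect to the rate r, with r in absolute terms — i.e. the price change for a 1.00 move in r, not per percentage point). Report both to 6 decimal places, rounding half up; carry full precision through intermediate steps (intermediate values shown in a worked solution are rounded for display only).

σ√T = 0.1315·√2.437 = 0.205283
d₁ = (ln(S/K) + (r+σ²/2)T) / (σ√T) = (ln(79.87/99.11) + (0.0718+0.1315²/2)·2.437) / 0.205283 = (-0.215830 + 0.196047) / 0.205283 = -0.096368
d₂ = d₁ − σ√T = -0.096368 − 0.205283 = -0.301652
e^{−rT} = e^{−0.0718·2.437} = 0.839477
N(d₁) = 0.461614,  N(d₂) = 0.381459
Call price V = S·N(d₁) − K·e^{−rT}·N(d₂) = 36.869109 − 31.737575 = 5.131533
ρ = K·T·e^{−rT}·N(d₂) = 77.344471

price = 5.131533
ρ = 77.344471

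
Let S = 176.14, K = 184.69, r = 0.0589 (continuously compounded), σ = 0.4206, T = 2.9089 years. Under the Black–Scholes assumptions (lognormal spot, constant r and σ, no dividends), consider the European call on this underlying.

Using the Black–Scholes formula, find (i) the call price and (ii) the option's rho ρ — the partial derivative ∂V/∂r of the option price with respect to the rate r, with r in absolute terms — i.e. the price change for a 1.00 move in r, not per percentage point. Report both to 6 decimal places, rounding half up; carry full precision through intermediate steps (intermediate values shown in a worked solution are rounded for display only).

σ√T = 0.4206·√2.9089 = 0.717354
d₁ = (ln(S/K) + (r+σ²/2)T) / (σ√T) = (ln(176.14/184.69) + (0.0589+0.4206²/2)·2.9089) / 0.717354 = (-0.047400 + 0.428633) / 0.717354 = 0.531443
d₂ = d₁ − σ√T = 0.531443 − 0.717354 = -0.185911
e^{−rT} = e^{−0.0589·2.9089} = 0.842540
N(d₁) = 0.702444,  N(d₂) = 0.426257
Call price V = S·N(d₁) − K·e^{−rT}·N(d₂) = 123.728523 − 66.329350 = 57.399174
ρ = K·T·e^{−rT}·N(d₂) = 192.945445

price = 57.399174
ρ = 192.945445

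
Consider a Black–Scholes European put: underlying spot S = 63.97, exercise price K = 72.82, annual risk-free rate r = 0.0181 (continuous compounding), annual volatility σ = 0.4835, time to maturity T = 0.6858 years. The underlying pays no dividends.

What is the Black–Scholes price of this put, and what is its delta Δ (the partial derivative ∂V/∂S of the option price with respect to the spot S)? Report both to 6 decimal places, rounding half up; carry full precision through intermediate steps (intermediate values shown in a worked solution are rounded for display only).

price = 15.208797
Δ = -0.536816

σ√T = 0.4835·√0.6858 = 0.400401
d₁ = (ln(S/K) + (r+σ²/2)T) / (σ√T) = (ln(63.97/72.82) + (0.0181+0.4835²/2)·0.6858) / 0.400401 = (-0.129576 + 0.092573) / 0.400401 = -0.092415
d₂ = d₁ − σ√T = -0.092415 − 0.400401 = -0.492816
e^{−rT} = e^{−0.0181·0.6858} = 0.987664
N(−d₁) = 0.536816,  N(−d₂) = 0.688929
Put price V = K·e^{−rT}·N(−d₂) − S·N(−d₁) = 49.548898 − 34.340101 = 15.208797
Δ = −N(−d₁) = -0.536816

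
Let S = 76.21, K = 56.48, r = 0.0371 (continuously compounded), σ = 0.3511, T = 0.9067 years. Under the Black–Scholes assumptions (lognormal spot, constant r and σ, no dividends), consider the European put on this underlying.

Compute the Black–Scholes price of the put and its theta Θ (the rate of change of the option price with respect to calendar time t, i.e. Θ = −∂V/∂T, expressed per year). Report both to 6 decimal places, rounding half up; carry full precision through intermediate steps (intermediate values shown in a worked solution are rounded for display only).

price = 1.792053
Θ = -2.435075

σ√T = 0.3511·√0.9067 = 0.334320
d₁ = (ln(S/K) + (r+σ²/2)T) / (σ√T) = (ln(76.21/56.48) + (0.0371+0.3511²/2)·0.9067) / 0.334320 = (0.299606 + 0.089524) / 0.334320 = 1.163943
d₂ = d₁ − σ√T = 1.163943 − 0.334320 = 0.829623
e^{−rT} = e^{−0.0371·0.9067} = 0.966921
N(−d₁) = 0.122224,  N(−d₂) = 0.203376
Put price V = K·e^{−rT}·N(−d₂) − S·N(−d₁) = 11.106710 − 9.314657 = 1.792053
φ(d₁) = (1/√(2π))·e^{−d₁²/2} = 0.202641
Θ = −S·φ(d₁)·σ/(2√T) + r·K·e^{−rT}·N(−d₂) = −2.847134 + 0.412059 = -2.435075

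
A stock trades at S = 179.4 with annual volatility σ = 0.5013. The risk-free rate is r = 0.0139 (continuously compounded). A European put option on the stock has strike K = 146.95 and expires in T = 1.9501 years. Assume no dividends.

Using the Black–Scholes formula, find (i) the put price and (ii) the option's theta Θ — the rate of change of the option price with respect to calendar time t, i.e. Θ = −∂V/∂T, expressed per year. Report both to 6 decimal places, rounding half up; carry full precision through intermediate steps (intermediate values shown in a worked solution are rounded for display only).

price = 28.118079
Θ = -9.222734

σ√T = 0.5013·√1.9501 = 0.700045
d₁ = (ln(S/K) + (r+σ²/2)T) / (σ√T) = (ln(179.4/146.95) + (0.0139+0.5013²/2)·1.9501) / 0.700045 = (0.199526 + 0.272138) / 0.700045 = 0.673762
d₂ = d₁ − σ√T = 0.673762 − 0.700045 = -0.026284
e^{−rT} = e^{−0.0139·1.9501} = 0.973258
N(−d₁) = 0.250231,  N(−d₂) = 0.510484
Put price V = K·e^{−rT}·N(−d₂) − S·N(−d₁) = 73.009599 − 44.891520 = 28.118079
φ(d₁) = (1/√(2π))·e^{−d₁²/2} = 0.317933
Θ = −S·φ(d₁)·σ/(2√T) + r·K·e^{−rT}·N(−d₂) = −10.237567 + 1.014833 = -9.222734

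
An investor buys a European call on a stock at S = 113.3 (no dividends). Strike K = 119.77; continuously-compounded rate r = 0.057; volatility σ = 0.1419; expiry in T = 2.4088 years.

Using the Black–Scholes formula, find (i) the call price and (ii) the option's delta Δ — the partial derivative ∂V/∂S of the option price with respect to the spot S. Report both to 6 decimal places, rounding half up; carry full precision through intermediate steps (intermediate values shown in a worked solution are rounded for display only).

price = 14.639616
Δ = 0.684882

σ√T = 0.1419·√2.4088 = 0.220233
d₁ = (ln(S/K) + (r+σ²/2)T) / (σ√T) = (ln(113.3/119.77) + (0.057+0.1419²/2)·2.4088) / 0.220233 = (-0.055534 + 0.161553) / 0.220233 = 0.481394
d₂ = d₁ − σ√T = 0.481394 − 0.220233 = 0.261160
e^{−rT} = e^{−0.057·2.4088} = 0.871707
N(d₁) = 0.684882,  N(d₂) = 0.603016
Call price V = S·N(d₁) − K·e^{−rT}·N(d₂) = 77.597088 − 62.957472 = 14.639616
Δ = N(d₁) = 0.684882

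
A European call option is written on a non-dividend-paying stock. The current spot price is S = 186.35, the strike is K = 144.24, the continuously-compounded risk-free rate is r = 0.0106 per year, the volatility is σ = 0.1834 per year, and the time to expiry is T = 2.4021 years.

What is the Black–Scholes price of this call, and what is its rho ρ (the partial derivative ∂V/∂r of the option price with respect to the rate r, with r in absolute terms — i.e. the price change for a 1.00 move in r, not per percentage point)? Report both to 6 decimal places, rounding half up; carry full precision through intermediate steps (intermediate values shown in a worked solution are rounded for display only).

price = 49.613177
ρ = 270.872788

σ√T = 0.1834·√2.4021 = 0.284246
d₁ = (ln(S/K) + (r+σ²/2)T) / (σ√T) = (ln(186.35/144.24) + (0.0106+0.1834²/2)·2.4021) / 0.284246 = (0.256148 + 0.065860) / 0.284246 = 1.132849
d₂ = d₁ − σ√T = 1.132849 − 0.284246 = 0.848603
e^{−rT} = e^{−0.0106·2.4021} = 0.974859
N(d₁) = 0.871361,  N(d₂) = 0.801949
Call price V = S·N(d₁) − K·e^{−rT}·N(d₂) = 162.378170 − 112.764992 = 49.613177
ρ = K·T·e^{−rT}·N(d₂) = 270.872788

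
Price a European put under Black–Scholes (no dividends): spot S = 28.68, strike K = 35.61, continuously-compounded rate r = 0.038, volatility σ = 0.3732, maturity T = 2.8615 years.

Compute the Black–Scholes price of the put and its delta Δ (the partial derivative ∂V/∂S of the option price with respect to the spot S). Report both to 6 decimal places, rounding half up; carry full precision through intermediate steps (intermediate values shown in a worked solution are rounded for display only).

price = 9.244688
Δ = -0.442328

σ√T = 0.3732·√2.8615 = 0.631304
d₁ = (ln(S/K) + (r+σ²/2)T) / (σ√T) = (ln(28.68/35.61) + (0.038+0.3732²/2)·2.8615) / 0.631304 = (-0.216426 + 0.308009) / 0.631304 = 0.145069
d₂ = d₁ − σ√T = 0.145069 − 0.631304 = -0.486235
e^{−rT} = e^{−0.038·2.8615} = 0.896966
N(−d₁) = 0.442328,  N(−d₂) = 0.686600
Put price V = K·e^{−rT}·N(−d₂) − S·N(−d₁) = 21.930656 − 12.685969 = 9.244688
Δ = −N(−d₁) = -0.442328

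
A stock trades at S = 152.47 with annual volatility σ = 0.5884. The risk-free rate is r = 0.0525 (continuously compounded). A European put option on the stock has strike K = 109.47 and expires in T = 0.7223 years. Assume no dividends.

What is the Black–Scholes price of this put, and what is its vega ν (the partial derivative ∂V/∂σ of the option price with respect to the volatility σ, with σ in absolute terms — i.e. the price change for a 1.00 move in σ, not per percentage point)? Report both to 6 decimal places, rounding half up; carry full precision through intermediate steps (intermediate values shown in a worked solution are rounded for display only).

price = 8.332495
ν = 31.718426

σ√T = 0.5884·√0.7223 = 0.500071
d₁ = (ln(S/K) + (r+σ²/2)T) / (σ√T) = (ln(152.47/109.47) + (0.0525+0.5884²/2)·0.7223) / 0.500071 = (0.331317 + 0.162956) / 0.500071 = 0.988407
d₂ = d₁ − σ√T = 0.988407 − 0.500071 = 0.488336
e^{−rT} = e^{−0.0525·0.7223} = 0.962789
N(−d₁) = 0.161477,  N(−d₂) = 0.312656
Put price V = K·e^{−rT}·N(−d₂) − S·N(−d₁) = 32.952844 − 24.620349 = 8.332495
φ(d₁) = (1/√(2π))·e^{−d₁²/2} = 0.244776
ν = S·φ(d₁)·√T = 31.718426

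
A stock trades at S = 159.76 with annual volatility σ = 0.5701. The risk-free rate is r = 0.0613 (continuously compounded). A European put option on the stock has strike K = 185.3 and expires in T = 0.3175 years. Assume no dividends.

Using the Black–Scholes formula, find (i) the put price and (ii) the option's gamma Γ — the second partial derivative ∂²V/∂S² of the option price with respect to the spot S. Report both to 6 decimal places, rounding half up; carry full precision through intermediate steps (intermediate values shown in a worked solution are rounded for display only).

price = 34.483638
Γ = 0.007552

σ√T = 0.5701·√0.3175 = 0.321235
d₁ = (ln(S/K) + (r+σ²/2)T) / (σ√T) = (ln(159.76/185.3) + (0.0613+0.5701²/2)·0.3175) / 0.321235 = (-0.148303 + 0.071059) / 0.321235 = -0.240462
d₂ = d₁ − σ√T = -0.240462 − 0.321235 = -0.561697
e^{−rT} = e^{−0.0613·0.3175} = 0.980725
N(−d₁) = 0.595014,  N(−d₂) = 0.712839
Put price V = K·e^{−rT}·N(−d₂) − S·N(−d₁) = 129.543046 − 95.059408 = 34.483638
φ(d₁) = (1/√(2π))·e^{−d₁²/2} = 0.387574
Γ = φ(d₁) / (S·σ·√T) = 0.007552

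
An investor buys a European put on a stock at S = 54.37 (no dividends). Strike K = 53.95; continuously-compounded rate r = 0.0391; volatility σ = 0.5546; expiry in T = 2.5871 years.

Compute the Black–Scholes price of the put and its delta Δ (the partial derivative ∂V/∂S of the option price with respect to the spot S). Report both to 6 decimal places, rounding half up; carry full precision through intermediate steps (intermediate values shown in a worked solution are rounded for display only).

σ√T = 0.5546·√2.5871 = 0.892044
d₁ = (ln(S/K) + (r+σ²/2)T) / (σ√T) = (ln(54.37/53.95) + (0.0391+0.5546²/2)·2.5871) / 0.892044 = (0.007755 + 0.499027) / 0.892044 = 0.568113
d₂ = d₁ − σ√T = 0.568113 − 0.892044 = -0.323931
e^{−rT} = e^{−0.0391·2.5871} = 0.903792
N(−d₁) = 0.284979,  N(−d₂) = 0.627005
Put price V = K·e^{−rT}·N(−d₂) − S·N(−d₁) = 30.572512 − 15.494314 = 15.078198
Δ = −N(−d₁) = -0.284979

price = 15.078198
Δ = -0.284979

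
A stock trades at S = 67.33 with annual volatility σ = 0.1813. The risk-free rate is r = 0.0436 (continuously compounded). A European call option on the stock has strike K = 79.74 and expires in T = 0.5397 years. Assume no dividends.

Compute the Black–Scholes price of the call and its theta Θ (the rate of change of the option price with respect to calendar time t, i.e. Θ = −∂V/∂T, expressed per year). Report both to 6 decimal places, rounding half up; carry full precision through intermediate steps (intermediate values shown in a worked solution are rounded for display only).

σ√T = 0.1813·√0.5397 = 0.133191
d₁ = (ln(S/K) + (r+σ²/2)T) / (σ√T) = (ln(67.33/79.74) + (0.0436+0.1813²/2)·0.5397) / 0.133191 = (-0.169165 + 0.032401) / 0.133191 = -1.026833
d₂ = d₁ − σ√T = -1.026833 − 0.133191 = -1.160024
e^{−rT} = e^{−0.0436·0.5397} = 0.976744
N(d₁) = 0.152250,  N(d₂) = 0.123020
Call price V = S·N(d₁) − K·e^{−rT}·N(d₂) = 10.250963 − 9.581448 = 0.669516
φ(d₁) = (1/√(2π))·e^{−d₁²/2} = 0.235479
Θ = −S·φ(d₁)·σ/(2√T) − r·K·e^{−rT}·N(d₂) = −1.956380 − 0.417751 = -2.374131

price = 0.669516
Θ = -2.374131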